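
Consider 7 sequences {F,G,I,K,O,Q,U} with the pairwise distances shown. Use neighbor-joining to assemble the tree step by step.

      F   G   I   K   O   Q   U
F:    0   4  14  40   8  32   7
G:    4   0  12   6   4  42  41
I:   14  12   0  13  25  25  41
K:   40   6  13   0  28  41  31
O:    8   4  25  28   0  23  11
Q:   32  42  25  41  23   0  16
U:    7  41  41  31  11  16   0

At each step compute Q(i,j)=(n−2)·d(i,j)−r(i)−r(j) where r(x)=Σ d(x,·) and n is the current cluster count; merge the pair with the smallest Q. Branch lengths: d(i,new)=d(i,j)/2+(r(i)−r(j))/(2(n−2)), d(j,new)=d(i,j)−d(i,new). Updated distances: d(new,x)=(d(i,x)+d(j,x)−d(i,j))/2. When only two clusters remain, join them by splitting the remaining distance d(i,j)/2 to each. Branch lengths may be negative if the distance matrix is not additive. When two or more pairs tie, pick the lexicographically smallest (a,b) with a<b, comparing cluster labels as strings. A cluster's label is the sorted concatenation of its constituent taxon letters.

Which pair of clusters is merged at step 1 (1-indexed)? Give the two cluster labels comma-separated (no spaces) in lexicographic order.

Q,U

step 1: merge (Q,U) at d=16, Q=-246; branch lengths Q→56/5, U→24/5; new cluster QU
  updated: d(F,QU)=23/2, d(G,QU)=67/2, d(I,QU)=25, d(K,QU)=28, d(O,QU)=9
step 2: merge (I,K) at d=13, Q=-152; branch lengths I→13/4, K→39/4; new cluster IK
  updated: d(F,IK)=41/2, d(G,IK)=5/2, d(IK,O)=20, d(IK,QU)=20
step 3: merge (G,IK) at d=5/2, Q=-199/2; branch lengths G→-23/12, IK→53/12; new cluster GIK
  updated: d(F,GIK)=11, d(GIK,O)=43/4, d(GIK,QU)=51/2
step 4: merge (F,GIK) at d=11, Q=-223/4; branch lengths F→21/16, GIK→155/16; new cluster FGIK
  updated: d(FGIK,O)=31/8, d(FGIK,QU)=13
step 5: merge (FGIK,O) at d=31/8, Q=-207/8; branch lengths FGIK→63/16, O→-1/16; new cluster FGIKO
  updated: d(FGIKO,QU)=145/16
step 6: merge (FGIKO,QU) at d=145/16; branch lengths FGIKO→145/32, QU→145/32; new cluster FGIKOQU
final tree: (((F:21/16,(G:-23/12,(I:13/4,K:39/4):53/12):155/16):63/16,O:-1/16):145/32,(Q:56/5,U:24/5):145/32)
total length: 887/16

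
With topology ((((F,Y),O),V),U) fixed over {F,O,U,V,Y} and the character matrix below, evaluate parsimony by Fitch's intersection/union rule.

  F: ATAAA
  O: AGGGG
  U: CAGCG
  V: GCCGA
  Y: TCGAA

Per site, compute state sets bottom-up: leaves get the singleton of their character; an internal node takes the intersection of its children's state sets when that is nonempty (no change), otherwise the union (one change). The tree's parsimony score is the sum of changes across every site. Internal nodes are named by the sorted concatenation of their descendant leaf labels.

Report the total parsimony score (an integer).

FY@0: {A} ∪ {T} = {A,T} (union, +1)
FOY@0: {A,T} ∩ {A} = {A} (intersection, +0)
FOVY@0: {A} ∪ {G} = {A,G} (union, +1)
FOUVY@0: {A,G} ∪ {C} = {A,C,G} (union, +1)
FY@1: {T} ∪ {C} = {C,T} (union, +1)
FOY@1: {C,T} ∪ {G} = {C,G,T} (union, +1)
FOVY@1: {C,G,T} ∩ {C} = {C} (intersection, +0)
FOUVY@1: {C} ∪ {A} = {A,C} (union, +1)
FY@2: {A} ∪ {G} = {A,G} (union, +1)
FOY@2: {A,G} ∩ {G} = {G} (intersection, +0)
FOVY@2: {G} ∪ {C} = {C,G} (union, +1)
FOUVY@2: {C,G} ∩ {G} = {G} (intersection, +0)
FY@3: {A} ∩ {A} = {A} (intersection, +0)
FOY@3: {A} ∪ {G} = {A,G} (union, +1)
FOVY@3: {A,G} ∩ {G} = {G} (intersection, +0)
FOUVY@3: {G} ∪ {C} = {C,G} (union, +1)
FY@4: {A} ∩ {A} = {A} (intersection, +0)
FOY@4: {A} ∪ {G} = {A,G} (union, +1)
FOVY@4: {A,G} ∩ {A} = {A} (intersection, +0)
FOUVY@4: {A} ∪ {G} = {A,G} (union, +1)
per-site changes: [3, 3, 2, 2, 2]; total = 12

12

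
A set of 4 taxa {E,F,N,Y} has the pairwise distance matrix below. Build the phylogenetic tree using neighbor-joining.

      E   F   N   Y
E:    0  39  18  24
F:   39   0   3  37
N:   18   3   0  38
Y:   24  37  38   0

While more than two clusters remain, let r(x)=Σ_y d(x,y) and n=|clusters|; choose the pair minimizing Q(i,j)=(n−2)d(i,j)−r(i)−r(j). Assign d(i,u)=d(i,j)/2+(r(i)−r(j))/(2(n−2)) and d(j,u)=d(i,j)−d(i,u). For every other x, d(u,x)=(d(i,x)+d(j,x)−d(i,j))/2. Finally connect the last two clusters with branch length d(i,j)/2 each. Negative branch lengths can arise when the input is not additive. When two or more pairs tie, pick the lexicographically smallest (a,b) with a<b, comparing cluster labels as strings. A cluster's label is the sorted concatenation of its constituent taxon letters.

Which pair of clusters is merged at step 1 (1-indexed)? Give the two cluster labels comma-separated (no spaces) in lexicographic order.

E,Y

1. join E+Y (d=24, Q=-132) ⇒ EY; edges |E|=15/2, |Y|=33/2
  updated: d(EY,F)=26, d(EY,N)=16
2. join EY+F (d=26, Q=-45) ⇒ EFY; edges |EY|=39/2, |F|=13/2
  updated: d(EFY,N)=-7/2
3. join EFY+N (d=-7/2) ⇒ EFNY; edges |EFY|=-7/4, |N|=-7/4
final tree: (((E:15/2,Y:33/2):39/2,F:13/2):-7/4,N:-7/4)
total length: 93/2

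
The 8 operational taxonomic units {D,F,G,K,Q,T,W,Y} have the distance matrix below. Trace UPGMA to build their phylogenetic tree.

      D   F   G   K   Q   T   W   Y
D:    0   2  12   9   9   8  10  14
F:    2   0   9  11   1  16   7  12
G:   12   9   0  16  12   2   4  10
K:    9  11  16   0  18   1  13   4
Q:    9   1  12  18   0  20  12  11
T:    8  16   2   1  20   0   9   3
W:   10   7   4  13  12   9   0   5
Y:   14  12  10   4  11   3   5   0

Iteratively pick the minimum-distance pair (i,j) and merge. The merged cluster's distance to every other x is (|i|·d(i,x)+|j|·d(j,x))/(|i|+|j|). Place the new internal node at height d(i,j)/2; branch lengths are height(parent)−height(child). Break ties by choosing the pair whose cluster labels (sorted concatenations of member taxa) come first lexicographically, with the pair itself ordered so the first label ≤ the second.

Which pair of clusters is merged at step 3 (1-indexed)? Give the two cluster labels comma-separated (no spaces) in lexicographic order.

iteration 1: select F,Q (d=1); attach at lengths (1/2, 1/2); label the merged cluster FQ
  updated: d(D,FQ)=11/2, d(FQ,G)=21/2, d(FQ,K)=29/2, d(FQ,T)=18, d(FQ,W)=19/2, d(FQ,Y)=23/2
iteration 2: select K,T (d=1); attach at lengths (1/2, 1/2); label the merged cluster KT
  updated: d(D,KT)=17/2, d(FQ,KT)=65/4, d(G,KT)=9, d(KT,W)=11, d(KT,Y)=7/2
iteration 3: select KT,Y (d=7/2); attach at lengths (5/4, 7/4); label the merged cluster KTY
  updated: d(D,KTY)=31/3, d(FQ,KTY)=44/3, d(G,KTY)=28/3, d(KTY,W)=9
iteration 4: select G,W (d=4); attach at lengths (2, 2); label the merged cluster GW
  updated: d(D,GW)=11, d(FQ,GW)=10, d(GW,KTY)=55/6
iteration 5: select D,FQ (d=11/2); attach at lengths (11/4, 9/4); label the merged cluster DFQ
  updated: d(DFQ,GW)=31/3, d(DFQ,KTY)=119/9
iteration 6: select GW,KTY (d=55/6); attach at lengths (31/12, 17/6); label the merged cluster GKTWY
  updated: d(DFQ,GKTWY)=181/15
iteration 7: select DFQ,GKTWY (d=181/15); attach at lengths (197/60, 29/20); label the merged cluster DFGKQTWY
final tree: ((D:11/4,(F:1/2,Q:1/2):9/4):197/60,((G:2,W:2):31/12,((K:1/2,T:1/2):5/4,Y:7/4):17/6):29/20)
total length: 483/20

KT,Y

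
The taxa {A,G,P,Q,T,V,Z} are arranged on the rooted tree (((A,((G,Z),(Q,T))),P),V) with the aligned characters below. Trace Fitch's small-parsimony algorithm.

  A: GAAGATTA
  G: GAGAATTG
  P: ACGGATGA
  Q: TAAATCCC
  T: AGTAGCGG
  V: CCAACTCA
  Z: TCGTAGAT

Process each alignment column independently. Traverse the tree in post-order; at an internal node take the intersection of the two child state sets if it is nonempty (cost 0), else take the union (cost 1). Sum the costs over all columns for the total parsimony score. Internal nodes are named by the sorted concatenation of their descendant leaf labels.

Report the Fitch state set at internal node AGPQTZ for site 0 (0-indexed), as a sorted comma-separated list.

[col 0] GZ: children G:{G}, Z:{T} ∪→ {G,T}; cost 1
[col 0] QT: children Q:{T}, T:{A} ∪→ {A,T}; cost 1
[col 0] GQTZ: children GZ:{G,T}, QT:{A,T} ∩→ {T}; cost 0
[col 0] AGQTZ: children A:{G}, GQTZ:{T} ∪→ {G,T}; cost 1
[col 0] AGPQTZ: children AGQTZ:{G,T}, P:{A} ∪→ {A,G,T}; cost 1
[col 0] AGPQTVZ: children AGPQTZ:{A,G,T}, V:{C} ∪→ {A,C,G,T}; cost 1
[col 1] GZ: children G:{A}, Z:{C} ∪→ {A,C}; cost 1
[col 1] QT: children Q:{A}, T:{G} ∪→ {A,G}; cost 1
[col 1] GQTZ: children GZ:{A,C}, QT:{A,G} ∩→ {A}; cost 0
[col 1] AGQTZ: children A:{A}, GQTZ:{A} ∩→ {A}; cost 0
[col 1] AGPQTZ: children AGQTZ:{A}, P:{C} ∪→ {A,C}; cost 1
[col 1] AGPQTVZ: children AGPQTZ:{A,C}, V:{C} ∩→ {C}; cost 0
[col 2] GZ: children G:{G}, Z:{G} ∩→ {G}; cost 0
[col 2] QT: children Q:{A}, T:{T} ∪→ {A,T}; cost 1
[col 2] GQTZ: children GZ:{G}, QT:{A,T} ∪→ {A,G,T}; cost 1
[col 2] AGQTZ: children A:{A}, GQTZ:{A,G,T} ∩→ {A}; cost 0
[col 2] AGPQTZ: children AGQTZ:{A}, P:{G} ∪→ {A,G}; cost 1
[col 2] AGPQTVZ: children AGPQTZ:{A,G}, V:{A} ∩→ {A}; cost 0
[col 3] GZ: children G:{A}, Z:{T} ∪→ {A,T}; cost 1
[col 3] QT: children Q:{A}, T:{A} ∩→ {A}; cost 0
[col 3] GQTZ: children GZ:{A,T}, QT:{A} ∩→ {A}; cost 0
[col 3] AGQTZ: children A:{G}, GQTZ:{A} ∪→ {A,G}; cost 1
[col 3] AGPQTZ: children AGQTZ:{A,G}, P:{G} ∩→ {G}; cost 0
[col 3] AGPQTVZ: children AGPQTZ:{G}, V:{A} ∪→ {A,G}; cost 1
[col 4] GZ: children G:{A}, Z:{A} ∩→ {A}; cost 0
[col 4] QT: children Q:{T}, T:{G} ∪→ {G,T}; cost 1
[col 4] GQTZ: children GZ:{A}, QT:{G,T} ∪→ {A,G,T}; cost 1
[col 4] AGQTZ: children A:{A}, GQTZ:{A,G,T} ∩→ {A}; cost 0
[col 4] AGPQTZ: children AGQTZ:{A}, P:{A} ∩→ {A}; cost 0
[col 4] AGPQTVZ: children AGPQTZ:{A}, V:{C} ∪→ {A,C}; cost 1
[col 5] GZ: children G:{T}, Z:{G} ∪→ {G,T}; cost 1
[col 5] QT: children Q:{C}, T:{C} ∩→ {C}; cost 0
[col 5] GQTZ: children GZ:{G,T}, QT:{C} ∪→ {C,G,T}; cost 1
[col 5] AGQTZ: children A:{T}, GQTZ:{C,G,T} ∩→ {T}; cost 0
[col 5] AGPQTZ: children AGQTZ:{T}, P:{T} ∩→ {T}; cost 0
[col 5] AGPQTVZ: children AGPQTZ:{T}, V:{T} ∩→ {T}; cost 0
[col 6] GZ: children G:{T}, Z:{A} ∪→ {A,T}; cost 1
[col 6] QT: children Q:{C}, T:{G} ∪→ {C,G}; cost 1
[col 6] GQTZ: children GZ:{A,T}, QT:{C,G} ∪→ {A,C,G,T}; cost 1
[col 6] AGQTZ: children A:{T}, GQTZ:{A,C,G,T} ∩→ {T}; cost 0
[col 6] AGPQTZ: children AGQTZ:{T}, P:{G} ∪→ {G,T}; cost 1
[col 6] AGPQTVZ: children AGPQTZ:{G,T}, V:{C} ∪→ {C,G,T}; cost 1
[col 7] GZ: children G:{G}, Z:{T} ∪→ {G,T}; cost 1
[col 7] QT: children Q:{C}, T:{G} ∪→ {C,G}; cost 1
[col 7] GQTZ: children GZ:{G,T}, QT:{C,G} ∩→ {G}; cost 0
[col 7] AGQTZ: children A:{A}, GQTZ:{G} ∪→ {A,G}; cost 1
[col 7] AGPQTZ: children AGQTZ:{A,G}, P:{A} ∩→ {A}; cost 0
[col 7] AGPQTVZ: children AGPQTZ:{A}, V:{A} ∩→ {A}; cost 0
per-site changes: [5, 3, 3, 3, 3, 2, 5, 3]; total = 27

A,G,T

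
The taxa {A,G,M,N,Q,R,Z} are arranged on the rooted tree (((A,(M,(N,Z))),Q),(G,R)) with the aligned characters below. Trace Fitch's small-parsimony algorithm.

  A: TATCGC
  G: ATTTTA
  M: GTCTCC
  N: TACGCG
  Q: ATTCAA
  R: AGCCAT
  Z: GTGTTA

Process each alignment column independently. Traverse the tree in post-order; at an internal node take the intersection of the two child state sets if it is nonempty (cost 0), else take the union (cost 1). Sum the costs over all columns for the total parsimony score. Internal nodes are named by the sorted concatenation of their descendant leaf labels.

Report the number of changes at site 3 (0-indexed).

3

site 0, node NZ: N={T} ∪ Z={G} → {G,T} (+1)
site 0, node MNZ: M={G} ∩ NZ={G,T} → {G} (+0)
site 0, node AMNZ: A={T} ∪ MNZ={G} → {G,T} (+1)
site 0, node AMNQZ: AMNZ={G,T} ∪ Q={A} → {A,G,T} (+1)
site 0, node GR: G={A} ∩ R={A} → {A} (+0)
site 0, node AGMNQRZ: AMNQZ={A,G,T} ∩ GR={A} → {A} (+0)
site 1, node NZ: N={A} ∪ Z={T} → {A,T} (+1)
site 1, node MNZ: M={T} ∩ NZ={A,T} → {T} (+0)
site 1, node AMNZ: A={A} ∪ MNZ={T} → {A,T} (+1)
site 1, node AMNQZ: AMNZ={A,T} ∩ Q={T} → {T} (+0)
site 1, node GR: G={T} ∪ R={G} → {G,T} (+1)
site 1, node AGMNQRZ: AMNQZ={T} ∩ GR={G,T} → {T} (+0)
site 2, node NZ: N={C} ∪ Z={G} → {C,G} (+1)
site 2, node MNZ: M={C} ∩ NZ={C,G} → {C} (+0)
site 2, node AMNZ: A={T} ∪ MNZ={C} → {C,T} (+1)
site 2, node AMNQZ: AMNZ={C,T} ∩ Q={T} → {T} (+0)
site 2, node GR: G={T} ∪ R={C} → {C,T} (+1)
site 2, node AGMNQRZ: AMNQZ={T} ∩ GR={C,T} → {T} (+0)
site 3, node NZ: N={G} ∪ Z={T} → {G,T} (+1)
site 3, node MNZ: M={T} ∩ NZ={G,T} → {T} (+0)
site 3, node AMNZ: A={C} ∪ MNZ={T} → {C,T} (+1)
site 3, node AMNQZ: AMNZ={C,T} ∩ Q={C} → {C} (+0)
site 3, node GR: G={T} ∪ R={C} → {C,T} (+1)
site 3, node AGMNQRZ: AMNQZ={C} ∩ GR={C,T} → {C} (+0)
site 4, node NZ: N={C} ∪ Z={T} → {C,T} (+1)
site 4, node MNZ: M={C} ∩ NZ={C,T} → {C} (+0)
site 4, node AMNZ: A={G} ∪ MNZ={C} → {C,G} (+1)
site 4, node AMNQZ: AMNZ={C,G} ∪ Q={A} → {A,C,G} (+1)
site 4, node GR: G={T} ∪ R={A} → {A,T} (+1)
site 4, node AGMNQRZ: AMNQZ={A,C,G} ∩ GR={A,T} → {A} (+0)
site 5, node NZ: N={G} ∪ Z={A} → {A,G} (+1)
site 5, node MNZ: M={C} ∪ NZ={A,G} → {A,C,G} (+1)
site 5, node AMNZ: A={C} ∩ MNZ={A,C,G} → {C} (+0)
site 5, node AMNQZ: AMNZ={C} ∪ Q={A} → {A,C} (+1)
site 5, node GR: G={A} ∪ R={T} → {A,T} (+1)
site 5, node AGMNQRZ: AMNQZ={A,C} ∩ GR={A,T} → {A} (+0)
per-site changes: [3, 3, 3, 3, 4, 4]; total = 20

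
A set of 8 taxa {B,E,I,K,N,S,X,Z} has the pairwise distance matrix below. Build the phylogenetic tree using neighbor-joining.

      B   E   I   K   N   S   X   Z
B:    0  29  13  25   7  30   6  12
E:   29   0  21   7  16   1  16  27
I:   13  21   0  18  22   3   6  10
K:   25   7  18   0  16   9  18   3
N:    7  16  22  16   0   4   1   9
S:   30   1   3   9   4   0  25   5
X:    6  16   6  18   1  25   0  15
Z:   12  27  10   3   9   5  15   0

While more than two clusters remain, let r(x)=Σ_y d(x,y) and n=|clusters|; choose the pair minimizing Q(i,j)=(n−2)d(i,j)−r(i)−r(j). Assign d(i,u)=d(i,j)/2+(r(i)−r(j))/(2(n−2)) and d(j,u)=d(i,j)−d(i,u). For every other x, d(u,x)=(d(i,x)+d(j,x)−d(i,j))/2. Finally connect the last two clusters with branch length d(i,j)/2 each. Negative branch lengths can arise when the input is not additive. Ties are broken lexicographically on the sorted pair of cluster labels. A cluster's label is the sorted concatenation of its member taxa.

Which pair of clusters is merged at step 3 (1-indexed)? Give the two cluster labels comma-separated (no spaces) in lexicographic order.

1. join E+S (d=1, Q=-188) ⇒ ES; edges |E|=23/6, |S|=-17/6
  updated: d(B,ES)=29, d(ES,I)=23/2, d(ES,K)=15/2, d(ES,N)=19/2, d(ES,X)=20, d(ES,Z)=31/2
2. join ES+K (d=15/2, Q=-143) ⇒ EKS; edges |ES|=43/10, |K|=16/5
  updated: d(B,EKS)=93/4, d(EKS,I)=11, d(EKS,N)=9, d(EKS,X)=61/4, d(EKS,Z)=11/2
3. join EKS+Z (d=11/2, Q=-187/2) ⇒ EKSZ; edges |EKS|=69/16, |Z|=19/16
  updated: d(B,EKSZ)=119/8, d(EKSZ,I)=31/4, d(EKSZ,N)=25/4, d(EKSZ,X)=99/8
4. join EKSZ+I (d=31/4, Q=-267/4) ⇒ EIKSZ; edges |EKSZ|=21/8, |I|=41/8
  updated: d(B,EIKSZ)=161/16, d(EIKSZ,N)=41/4, d(EIKSZ,X)=85/16
5. join B+EIKSZ (d=161/16, Q=-457/16) ⇒ BEIKSZ; edges |B|=281/64, |EIKSZ|=363/64
  updated: d(BEIKSZ,N)=115/32, d(BEIKSZ,X)=5/8
6. join BEIKSZ+N (d=115/32, Q=-167/32) ⇒ BEIKNSZ; edges |BEIKSZ|=103/64, |N|=127/64
  updated: d(BEIKNSZ,X)=-63/64
7. join BEIKNSZ+X (d=-63/64) ⇒ BEIKNSXZ; edges |BEIKNSZ|=-63/128, |X|=-63/128
final tree: (((B:281/64,((((E:23/6,S:-17/6):43/10,K:16/5):69/16,Z:19/16):21/8,I:41/8):363/64):103/64,N:127/64):-63/128,X:-63/128)
total length: 2203/64

EKS,Z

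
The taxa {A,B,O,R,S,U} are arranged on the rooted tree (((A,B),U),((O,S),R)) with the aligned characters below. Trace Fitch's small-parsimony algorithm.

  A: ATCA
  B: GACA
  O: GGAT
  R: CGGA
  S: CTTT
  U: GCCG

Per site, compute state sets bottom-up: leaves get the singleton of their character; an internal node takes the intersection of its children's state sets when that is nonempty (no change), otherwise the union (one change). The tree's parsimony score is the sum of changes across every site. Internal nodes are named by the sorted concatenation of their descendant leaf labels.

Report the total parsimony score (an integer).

12

AB@0: {A} ∪ {G} = {A,G} (union, +1)
ABU@0: {A,G} ∩ {G} = {G} (intersection, +0)
OS@0: {G} ∪ {C} = {C,G} (union, +1)
ORS@0: {C,G} ∩ {C} = {C} (intersection, +0)
ABORSU@0: {G} ∪ {C} = {C,G} (union, +1)
AB@1: {T} ∪ {A} = {A,T} (union, +1)
ABU@1: {A,T} ∪ {C} = {A,C,T} (union, +1)
OS@1: {G} ∪ {T} = {G,T} (union, +1)
ORS@1: {G,T} ∩ {G} = {G} (intersection, +0)
ABORSU@1: {A,C,T} ∪ {G} = {A,C,G,T} (union, +1)
AB@2: {C} ∩ {C} = {C} (intersection, +0)
ABU@2: {C} ∩ {C} = {C} (intersection, +0)
OS@2: {A} ∪ {T} = {A,T} (union, +1)
ORS@2: {A,T} ∪ {G} = {A,G,T} (union, +1)
ABORSU@2: {C} ∪ {A,G,T} = {A,C,G,T} (union, +1)
AB@3: {A} ∩ {A} = {A} (intersection, +0)
ABU@3: {A} ∪ {G} = {A,G} (union, +1)
OS@3: {T} ∩ {T} = {T} (intersection, +0)
ORS@3: {T} ∪ {A} = {A,T} (union, +1)
ABORSU@3: {A,G} ∩ {A,T} = {A} (intersection, +0)
per-site changes: [3, 4, 3, 2]; total = 12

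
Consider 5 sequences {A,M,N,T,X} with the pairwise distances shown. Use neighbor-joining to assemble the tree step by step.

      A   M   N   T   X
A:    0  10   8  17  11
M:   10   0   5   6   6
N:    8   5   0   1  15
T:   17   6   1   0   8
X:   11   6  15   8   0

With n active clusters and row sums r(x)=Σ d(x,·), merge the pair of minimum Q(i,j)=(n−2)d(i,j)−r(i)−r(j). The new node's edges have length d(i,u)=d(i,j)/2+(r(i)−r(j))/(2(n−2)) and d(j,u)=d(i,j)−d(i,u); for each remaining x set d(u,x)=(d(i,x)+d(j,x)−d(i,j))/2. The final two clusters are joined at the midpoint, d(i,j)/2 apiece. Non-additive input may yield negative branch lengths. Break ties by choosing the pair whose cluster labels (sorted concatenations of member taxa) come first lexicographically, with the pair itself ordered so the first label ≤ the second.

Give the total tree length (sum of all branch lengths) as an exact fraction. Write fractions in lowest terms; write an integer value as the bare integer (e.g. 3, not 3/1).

75/4

iteration 1: select N,T (d=1, Q=-58); attach at lengths (0, 1); label the merged cluster NT
  updated: d(A,NT)=12, d(M,NT)=5, d(NT,X)=11
iteration 2: select A,X (d=11, Q=-39); attach at lengths (27/4, 17/4); label the merged cluster AX
  updated: d(AX,M)=5/2, d(AX,NT)=6
iteration 3: select AX,M (d=5/2, Q=-27/2); attach at lengths (7/4, 3/4); label the merged cluster AMX
  updated: d(AMX,NT)=17/4
iteration 4: select AMX,NT (d=17/4); attach at lengths (17/8, 17/8); label the merged cluster AMNTX
final tree: (((A:27/4,X:17/4):7/4,M:3/4):17/8,(N:0,T:1):17/8)
total length: 75/4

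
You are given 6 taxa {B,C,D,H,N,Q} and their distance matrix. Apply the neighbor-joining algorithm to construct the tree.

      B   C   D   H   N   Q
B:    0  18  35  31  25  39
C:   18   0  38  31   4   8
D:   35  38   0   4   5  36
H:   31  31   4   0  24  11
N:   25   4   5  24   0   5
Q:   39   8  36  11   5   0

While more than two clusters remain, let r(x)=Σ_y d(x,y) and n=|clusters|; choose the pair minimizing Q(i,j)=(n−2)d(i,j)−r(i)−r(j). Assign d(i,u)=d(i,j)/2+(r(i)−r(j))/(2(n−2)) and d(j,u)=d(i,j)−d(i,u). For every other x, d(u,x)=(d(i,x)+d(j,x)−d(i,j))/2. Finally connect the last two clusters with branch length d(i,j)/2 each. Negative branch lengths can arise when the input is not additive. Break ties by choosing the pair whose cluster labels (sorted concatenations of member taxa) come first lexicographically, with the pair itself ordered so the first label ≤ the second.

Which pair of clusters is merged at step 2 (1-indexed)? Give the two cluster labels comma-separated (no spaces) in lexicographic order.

B,C

iteration 1: select D,H (d=4, Q=-203); attach at lengths (33/8, -1/8); label the merged cluster DH
  updated: d(B,DH)=31, d(C,DH)=65/2, d(DH,N)=25/2, d(DH,Q)=43/2
iteration 2: select B,C (d=18, Q=-243/2); attach at lengths (209/12, 7/12); label the merged cluster BC
  updated: d(BC,DH)=91/4, d(BC,N)=11/2, d(BC,Q)=29/2
iteration 3: select BC,N (d=11/2, Q=-219/4); attach at lengths (123/16, -35/16); label the merged cluster BCN
  updated: d(BCN,DH)=119/8, d(BCN,Q)=7
iteration 4: select BCN,DH (d=119/8, Q=-347/8); attach at lengths (3/16, 235/16); label the merged cluster BCDHN
  updated: d(BCDHN,Q)=109/16
iteration 5: select BCDHN,Q (d=109/16); attach at lengths (109/32, 109/32); label the merged cluster BCDHNQ
final tree: ((((B:209/12,C:7/12):123/16,N:-35/16):3/16,(D:33/8,H:-1/8):235/16):109/32,Q:109/32)
total length: 787/16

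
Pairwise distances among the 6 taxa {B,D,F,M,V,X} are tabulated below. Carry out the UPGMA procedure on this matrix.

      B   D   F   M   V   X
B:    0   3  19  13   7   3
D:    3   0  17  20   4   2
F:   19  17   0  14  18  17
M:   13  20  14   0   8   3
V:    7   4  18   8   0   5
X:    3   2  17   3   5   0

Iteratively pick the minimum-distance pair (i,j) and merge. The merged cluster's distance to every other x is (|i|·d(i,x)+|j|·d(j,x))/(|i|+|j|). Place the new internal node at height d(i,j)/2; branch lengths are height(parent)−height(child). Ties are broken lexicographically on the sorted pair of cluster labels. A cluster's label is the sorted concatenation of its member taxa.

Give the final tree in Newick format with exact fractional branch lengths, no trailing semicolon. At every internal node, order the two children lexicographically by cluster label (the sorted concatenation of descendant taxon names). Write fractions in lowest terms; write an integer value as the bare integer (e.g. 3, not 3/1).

((((B:3/2,(D:1,X:1):1/2):7/6,V:8/3):17/6,M:11/2):3,F:17/2)

iteration 1: select D,X (d=2); attach at lengths (1, 1); label the merged cluster DX
  updated: d(B,DX)=3, d(DX,F)=17, d(DX,M)=23/2, d(DX,V)=9/2
iteration 2: select B,DX (d=3); attach at lengths (3/2, 1/2); label the merged cluster BDX
  updated: d(BDX,F)=53/3, d(BDX,M)=12, d(BDX,V)=16/3
iteration 3: select BDX,V (d=16/3); attach at lengths (7/6, 8/3); label the merged cluster BDVX
  updated: d(BDVX,F)=71/4, d(BDVX,M)=11
iteration 4: select BDVX,M (d=11); attach at lengths (17/6, 11/2); label the merged cluster BDMVX
  updated: d(BDMVX,F)=17
iteration 5: select BDMVX,F (d=17); attach at lengths (3, 17/2); label the merged cluster BDFMVX
final tree: ((((B:3/2,(D:1,X:1):1/2):7/6,V:8/3):17/6,M:11/2):3,F:17/2)
total length: 83/3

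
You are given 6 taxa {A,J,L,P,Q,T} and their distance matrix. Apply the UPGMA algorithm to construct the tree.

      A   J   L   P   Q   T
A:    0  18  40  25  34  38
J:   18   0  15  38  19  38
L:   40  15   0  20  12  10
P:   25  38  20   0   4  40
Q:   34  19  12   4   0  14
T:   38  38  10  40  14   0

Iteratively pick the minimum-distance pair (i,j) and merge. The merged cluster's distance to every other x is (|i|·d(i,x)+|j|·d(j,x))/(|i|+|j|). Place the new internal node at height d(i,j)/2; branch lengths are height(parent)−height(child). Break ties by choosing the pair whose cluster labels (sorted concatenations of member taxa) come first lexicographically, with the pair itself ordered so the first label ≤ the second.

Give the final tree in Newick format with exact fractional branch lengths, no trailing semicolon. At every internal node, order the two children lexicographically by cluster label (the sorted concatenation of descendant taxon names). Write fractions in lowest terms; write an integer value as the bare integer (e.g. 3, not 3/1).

1. join P+Q (d=4) ⇒ PQ; edges |P|=2, |Q|=2
  updated: d(A,PQ)=59/2, d(J,PQ)=57/2, d(L,PQ)=16, d(PQ,T)=27
2. join L+T (d=10) ⇒ LT; edges |L|=5, |T|=5
  updated: d(A,LT)=39, d(J,LT)=53/2, d(LT,PQ)=43/2
3. join A+J (d=18) ⇒ AJ; edges |A|=9, |J|=9
  updated: d(AJ,LT)=131/4, d(AJ,PQ)=29
4. join LT+PQ (d=43/2) ⇒ LPQT; edges |LT|=23/4, |PQ|=35/4
  updated: d(AJ,LPQT)=247/8
5. join AJ+LPQT (d=247/8) ⇒ AJLPQT; edges |AJ|=103/16, |LPQT|=75/16
final tree: ((A:9,J:9):103/16,((L:5,T:5):23/4,(P:2,Q:2):35/4):75/16)
total length: 461/8

((A:9,J:9):103/16,((L:5,T:5):23/4,(P:2,Q:2):35/4):75/16)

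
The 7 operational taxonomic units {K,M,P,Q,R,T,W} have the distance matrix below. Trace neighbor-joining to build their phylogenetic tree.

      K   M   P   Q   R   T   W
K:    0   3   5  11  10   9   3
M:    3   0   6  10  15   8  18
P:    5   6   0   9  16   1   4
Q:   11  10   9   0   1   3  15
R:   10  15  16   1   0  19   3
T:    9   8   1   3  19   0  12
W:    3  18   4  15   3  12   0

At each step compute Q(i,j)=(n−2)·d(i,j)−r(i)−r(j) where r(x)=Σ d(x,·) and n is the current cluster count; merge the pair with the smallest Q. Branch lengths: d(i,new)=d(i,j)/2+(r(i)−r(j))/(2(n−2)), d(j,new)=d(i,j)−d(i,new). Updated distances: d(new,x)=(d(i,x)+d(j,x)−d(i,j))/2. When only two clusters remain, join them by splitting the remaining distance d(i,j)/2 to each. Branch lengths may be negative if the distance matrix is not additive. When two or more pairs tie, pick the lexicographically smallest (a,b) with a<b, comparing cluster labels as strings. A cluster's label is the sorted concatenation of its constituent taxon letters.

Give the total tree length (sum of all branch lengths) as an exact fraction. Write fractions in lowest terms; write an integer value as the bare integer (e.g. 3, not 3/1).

step 1: merge (Q,R) at d=1, Q=-108; branch lengths Q→-1, R→2; new cluster QR
  updated: d(K,QR)=10, d(M,QR)=12, d(P,QR)=12, d(QR,T)=21/2, d(QR,W)=17/2
step 2: merge (K,M) at d=3, Q=-65; branch lengths K→-5/8, M→29/8; new cluster KM
  updated: d(KM,P)=4, d(KM,QR)=19/2, d(KM,T)=7, d(KM,W)=9
step 3: merge (P,T) at d=1, Q=-97/2; branch lengths P→-13/12, T→25/12; new cluster PT
  updated: d(KM,PT)=5, d(PT,QR)=43/4, d(PT,W)=15/2
step 4: merge (KM,PT) at d=5, Q=-147/4; branch lengths KM→41/16, PT→39/16; new cluster KMPT
  updated: d(KMPT,QR)=61/8, d(KMPT,W)=23/4
step 5: merge (KMPT,QR) at d=61/8, Q=-175/8; branch lengths KMPT→39/16, QR→83/16; new cluster KMPQRT
  updated: d(KMPQRT,W)=53/16
step 6: merge (KMPQRT,W) at d=53/16; branch lengths KMPQRT→53/32, W→53/32; new cluster KMPQRTW
final tree: ((((K:-5/8,M:29/8):41/16,(P:-13/12,T:25/12):39/16):39/16,(Q:-1,R:2):83/16):53/32,W:53/32)
total length: 335/16

335/16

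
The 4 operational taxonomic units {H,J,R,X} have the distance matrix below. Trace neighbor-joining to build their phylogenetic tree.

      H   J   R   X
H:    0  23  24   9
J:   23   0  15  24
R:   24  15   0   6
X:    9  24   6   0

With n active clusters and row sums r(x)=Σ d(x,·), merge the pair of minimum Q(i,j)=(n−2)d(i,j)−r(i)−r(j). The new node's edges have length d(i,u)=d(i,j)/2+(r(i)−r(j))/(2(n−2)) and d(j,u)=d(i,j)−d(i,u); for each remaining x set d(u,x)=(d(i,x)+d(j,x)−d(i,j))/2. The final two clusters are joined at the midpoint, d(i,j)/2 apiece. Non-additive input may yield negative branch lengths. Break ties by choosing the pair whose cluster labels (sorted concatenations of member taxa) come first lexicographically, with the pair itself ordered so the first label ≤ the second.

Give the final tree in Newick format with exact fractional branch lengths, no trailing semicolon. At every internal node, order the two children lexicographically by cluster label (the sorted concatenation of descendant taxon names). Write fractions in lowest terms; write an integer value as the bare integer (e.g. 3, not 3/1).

(((H:35/4,X:1/4):29/4,J:47/4):13/8,R:13/8)

1. join H+X (d=9, Q=-77) ⇒ HX; edges |H|=35/4, |X|=1/4
  updated: d(HX,J)=19, d(HX,R)=21/2
2. join HX+J (d=19, Q=-89/2) ⇒ HJX; edges |HX|=29/4, |J|=47/4
  updated: d(HJX,R)=13/4
3. join HJX+R (d=13/4) ⇒ HJRX; edges |HJX|=13/8, |R|=13/8
final tree: (((H:35/4,X:1/4):29/4,J:47/4):13/8,R:13/8)
total length: 125/4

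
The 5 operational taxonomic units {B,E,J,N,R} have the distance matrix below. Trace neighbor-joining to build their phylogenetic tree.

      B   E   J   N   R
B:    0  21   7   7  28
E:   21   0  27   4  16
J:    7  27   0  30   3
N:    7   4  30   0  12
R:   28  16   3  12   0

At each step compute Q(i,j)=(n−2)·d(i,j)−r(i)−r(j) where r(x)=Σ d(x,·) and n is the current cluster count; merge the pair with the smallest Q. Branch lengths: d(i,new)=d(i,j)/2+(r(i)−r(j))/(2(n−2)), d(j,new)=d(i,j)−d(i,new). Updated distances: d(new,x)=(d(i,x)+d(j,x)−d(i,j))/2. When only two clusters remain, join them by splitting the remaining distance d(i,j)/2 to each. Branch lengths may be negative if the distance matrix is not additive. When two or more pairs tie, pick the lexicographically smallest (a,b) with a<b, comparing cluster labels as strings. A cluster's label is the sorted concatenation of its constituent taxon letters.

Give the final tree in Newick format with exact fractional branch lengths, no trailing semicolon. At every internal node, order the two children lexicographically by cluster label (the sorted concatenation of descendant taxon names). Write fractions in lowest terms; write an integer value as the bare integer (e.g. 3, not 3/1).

(((B:41/8,(J:17/6,R:1/6):87/8):55/8,E:45/8):-13/16,N:-13/16)

iteration 1: select J,R (d=3, Q=-117); attach at lengths (17/6, 1/6); label the merged cluster JR
  updated: d(B,JR)=16, d(E,JR)=20, d(JR,N)=39/2
iteration 2: select B,JR (d=16, Q=-135/2); attach at lengths (41/8, 87/8); label the merged cluster BJR
  updated: d(BJR,E)=25/2, d(BJR,N)=21/4
iteration 3: select BJR,E (d=25/2, Q=-87/4); attach at lengths (55/8, 45/8); label the merged cluster BEJR
  updated: d(BEJR,N)=-13/8
iteration 4: select BEJR,N (d=-13/8); attach at lengths (-13/16, -13/16); label the merged cluster BEJNR
final tree: (((B:41/8,(J:17/6,R:1/6):87/8):55/8,E:45/8):-13/16,N:-13/16)
total length: 239/8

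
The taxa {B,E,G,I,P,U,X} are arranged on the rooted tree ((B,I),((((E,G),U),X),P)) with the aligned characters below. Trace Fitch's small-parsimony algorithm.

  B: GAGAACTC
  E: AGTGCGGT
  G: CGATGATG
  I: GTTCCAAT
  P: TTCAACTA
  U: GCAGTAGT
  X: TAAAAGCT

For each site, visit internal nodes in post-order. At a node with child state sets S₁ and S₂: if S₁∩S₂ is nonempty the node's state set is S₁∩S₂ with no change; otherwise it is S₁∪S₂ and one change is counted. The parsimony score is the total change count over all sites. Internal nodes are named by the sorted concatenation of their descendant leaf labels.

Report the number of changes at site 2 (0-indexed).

4

[col 0] BI: children B:{G}, I:{G} ∩→ {G}; cost 0
[col 0] EG: children E:{A}, G:{C} ∪→ {A,C}; cost 1
[col 0] EGU: children EG:{A,C}, U:{G} ∪→ {A,C,G}; cost 1
[col 0] EGUX: children EGU:{A,C,G}, X:{T} ∪→ {A,C,G,T}; cost 1
[col 0] EGPUX: children EGUX:{A,C,G,T}, P:{T} ∩→ {T}; cost 0
[col 0] BEGIPUX: children BI:{G}, EGPUX:{T} ∪→ {G,T}; cost 1
[col 1] BI: children B:{A}, I:{T} ∪→ {A,T}; cost 1
[col 1] EG: children E:{G}, G:{G} ∩→ {G}; cost 0
[col 1] EGU: children EG:{G}, U:{C} ∪→ {C,G}; cost 1
[col 1] EGUX: children EGU:{C,G}, X:{A} ∪→ {A,C,G}; cost 1
[col 1] EGPUX: children EGUX:{A,C,G}, P:{T} ∪→ {A,C,G,T}; cost 1
[col 1] BEGIPUX: children BI:{A,T}, EGPUX:{A,C,G,T} ∩→ {A,T}; cost 0
[col 2] BI: children B:{G}, I:{T} ∪→ {G,T}; cost 1
[col 2] EG: children E:{T}, G:{A} ∪→ {A,T}; cost 1
[col 2] EGU: children EG:{A,T}, U:{A} ∩→ {A}; cost 0
[col 2] EGUX: children EGU:{A}, X:{A} ∩→ {A}; cost 0
[col 2] EGPUX: children EGUX:{A}, P:{C} ∪→ {A,C}; cost 1
[col 2] BEGIPUX: children BI:{G,T}, EGPUX:{A,C} ∪→ {A,C,G,T}; cost 1
[col 3] BI: children B:{A}, I:{C} ∪→ {A,C}; cost 1
[col 3] EG: children E:{G}, G:{T} ∪→ {G,T}; cost 1
[col 3] EGU: children EG:{G,T}, U:{G} ∩→ {G}; cost 0
[col 3] EGUX: children EGU:{G}, X:{A} ∪→ {A,G}; cost 1
[col 3] EGPUX: children EGUX:{A,G}, P:{A} ∩→ {A}; cost 0
[col 3] BEGIPUX: children BI:{A,C}, EGPUX:{A} ∩→ {A}; cost 0
[col 4] BI: children B:{A}, I:{C} ∪→ {A,C}; cost 1
[col 4] EG: children E:{C}, G:{G} ∪→ {C,G}; cost 1
[col 4] EGU: children EG:{C,G}, U:{T} ∪→ {C,G,T}; cost 1
[col 4] EGUX: children EGU:{C,G,T}, X:{A} ∪→ {A,C,G,T}; cost 1
[col 4] EGPUX: children EGUX:{A,C,G,T}, P:{A} ∩→ {A}; cost 0
[col 4] BEGIPUX: children BI:{A,C}, EGPUX:{A} ∩→ {A}; cost 0
[col 5] BI: children B:{C}, I:{A} ∪→ {A,C}; cost 1
[col 5] EG: children E:{G}, G:{A} ∪→ {A,G}; cost 1
[col 5] EGU: children EG:{A,G}, U:{A} ∩→ {A}; cost 0
[col 5] EGUX: children EGU:{A}, X:{G} ∪→ {A,G}; cost 1
[col 5] EGPUX: children EGUX:{A,G}, P:{C} ∪→ {A,C,G}; cost 1
[col 5] BEGIPUX: children BI:{A,C}, EGPUX:{A,C,G} ∩→ {A,C}; cost 0
[col 6] BI: children B:{T}, I:{A} ∪→ {A,T}; cost 1
[col 6] EG: children E:{G}, G:{T} ∪→ {G,T}; cost 1
[col 6] EGU: children EG:{G,T}, U:{G} ∩→ {G}; cost 0
[col 6] EGUX: children EGU:{G}, X:{C} ∪→ {C,G}; cost 1
[col 6] EGPUX: children EGUX:{C,G}, P:{T} ∪→ {C,G,T}; cost 1
[col 6] BEGIPUX: children BI:{A,T}, EGPUX:{C,G,T} ∩→ {T}; cost 0
[col 7] BI: children B:{C}, I:{T} ∪→ {C,T}; cost 1
[col 7] EG: children E:{T}, G:{G} ∪→ {G,T}; cost 1
[col 7] EGU: children EG:{G,T}, U:{T} ∩→ {T}; cost 0
[col 7] EGUX: children EGU:{T}, X:{T} ∩→ {T}; cost 0
[col 7] EGPUX: children EGUX:{T}, P:{A} ∪→ {A,T}; cost 1
[col 7] BEGIPUX: children BI:{C,T}, EGPUX:{A,T} ∩→ {T}; cost 0
per-site changes: [4, 4, 4, 3, 4, 4, 4, 3]; total = 30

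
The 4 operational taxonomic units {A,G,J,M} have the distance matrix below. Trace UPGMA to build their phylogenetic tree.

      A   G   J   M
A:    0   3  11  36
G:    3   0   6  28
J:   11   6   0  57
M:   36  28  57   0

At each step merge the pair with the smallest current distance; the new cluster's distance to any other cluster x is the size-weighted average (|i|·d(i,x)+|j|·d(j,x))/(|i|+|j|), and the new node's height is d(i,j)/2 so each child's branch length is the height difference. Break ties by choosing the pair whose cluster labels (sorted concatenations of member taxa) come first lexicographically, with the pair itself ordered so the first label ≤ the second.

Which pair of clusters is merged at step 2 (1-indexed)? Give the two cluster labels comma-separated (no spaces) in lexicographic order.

iteration 1: select A,G (d=3); attach at lengths (3/2, 3/2); label the merged cluster AG
  updated: d(AG,J)=17/2, d(AG,M)=32
iteration 2: select AG,J (d=17/2); attach at lengths (11/4, 17/4); label the merged cluster AGJ
  updated: d(AGJ,M)=121/3
iteration 3: select AGJ,M (d=121/3); attach at lengths (191/12, 121/6); label the merged cluster AGJM
final tree: (((A:3/2,G:3/2):11/4,J:17/4):191/12,M:121/6)
total length: 553/12

AG,J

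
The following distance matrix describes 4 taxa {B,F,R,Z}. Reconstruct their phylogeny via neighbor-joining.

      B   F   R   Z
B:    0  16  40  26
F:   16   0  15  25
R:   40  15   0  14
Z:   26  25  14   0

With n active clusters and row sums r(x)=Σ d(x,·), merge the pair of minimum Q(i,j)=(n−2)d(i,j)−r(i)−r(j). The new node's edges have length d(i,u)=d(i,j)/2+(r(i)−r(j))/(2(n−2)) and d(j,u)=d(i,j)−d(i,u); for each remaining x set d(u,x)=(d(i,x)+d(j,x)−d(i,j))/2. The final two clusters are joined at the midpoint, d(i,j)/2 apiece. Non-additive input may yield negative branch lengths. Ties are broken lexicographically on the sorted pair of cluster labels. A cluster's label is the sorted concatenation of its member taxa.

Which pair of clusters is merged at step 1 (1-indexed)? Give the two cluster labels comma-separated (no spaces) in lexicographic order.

B,F

step 1: merge (B,F) at d=16, Q=-106; branch lengths B→29/2, F→3/2; new cluster BF
  updated: d(BF,R)=39/2, d(BF,Z)=35/2
step 2: merge (BF,R) at d=39/2, Q=-51; branch lengths BF→23/2, R→8; new cluster BFR
  updated: d(BFR,Z)=6
step 3: merge (BFR,Z) at d=6; branch lengths BFR→3, Z→3; new cluster BFRZ
final tree: (((B:29/2,F:3/2):23/2,R:8):3,Z:3)
total length: 83/2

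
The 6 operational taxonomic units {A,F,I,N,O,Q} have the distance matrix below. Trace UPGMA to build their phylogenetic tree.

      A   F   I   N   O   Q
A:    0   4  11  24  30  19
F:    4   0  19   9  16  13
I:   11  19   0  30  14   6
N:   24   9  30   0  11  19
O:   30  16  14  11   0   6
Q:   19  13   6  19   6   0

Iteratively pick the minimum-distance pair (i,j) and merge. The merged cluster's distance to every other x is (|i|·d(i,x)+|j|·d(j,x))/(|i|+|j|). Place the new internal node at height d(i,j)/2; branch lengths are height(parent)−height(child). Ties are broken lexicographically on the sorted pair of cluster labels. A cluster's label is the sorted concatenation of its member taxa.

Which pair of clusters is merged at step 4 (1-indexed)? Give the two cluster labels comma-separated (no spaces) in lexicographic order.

iteration 1: select A,F (d=4); attach at lengths (2, 2); label the merged cluster AF
  updated: d(AF,I)=15, d(AF,N)=33/2, d(AF,O)=23, d(AF,Q)=16
iteration 2: select I,Q (d=6); attach at lengths (3, 3); label the merged cluster IQ
  updated: d(AF,IQ)=31/2, d(IQ,N)=49/2, d(IQ,O)=10
iteration 3: select IQ,O (d=10); attach at lengths (2, 5); label the merged cluster IOQ
  updated: d(AF,IOQ)=18, d(IOQ,N)=20
iteration 4: select AF,N (d=33/2); attach at lengths (25/4, 33/4); label the merged cluster AFN
  updated: d(AFN,IOQ)=56/3
iteration 5: select AFN,IOQ (d=56/3); attach at lengths (13/12, 13/3); label the merged cluster AFINOQ
final tree: (((A:2,F:2):25/4,N:33/4):13/12,((I:3,Q:3):2,O:5):13/3)
total length: 443/12

AF,N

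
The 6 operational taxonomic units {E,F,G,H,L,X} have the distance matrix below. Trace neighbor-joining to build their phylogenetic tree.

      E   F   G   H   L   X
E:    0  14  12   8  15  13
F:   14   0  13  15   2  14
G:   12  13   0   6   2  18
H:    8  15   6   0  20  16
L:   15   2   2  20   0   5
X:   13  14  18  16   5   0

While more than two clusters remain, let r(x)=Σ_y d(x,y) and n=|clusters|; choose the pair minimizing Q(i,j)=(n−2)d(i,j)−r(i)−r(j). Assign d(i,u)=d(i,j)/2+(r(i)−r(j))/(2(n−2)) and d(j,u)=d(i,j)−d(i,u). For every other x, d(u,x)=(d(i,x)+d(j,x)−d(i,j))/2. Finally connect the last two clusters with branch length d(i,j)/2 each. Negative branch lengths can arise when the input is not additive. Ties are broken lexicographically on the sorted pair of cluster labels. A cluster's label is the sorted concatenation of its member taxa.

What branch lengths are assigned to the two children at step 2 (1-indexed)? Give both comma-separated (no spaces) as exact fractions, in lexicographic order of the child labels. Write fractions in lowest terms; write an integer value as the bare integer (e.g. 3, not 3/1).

11/4,9/4

step 1: merge (E,H) at d=8, Q=-95; branch lengths E→29/8, H→35/8; new cluster EH
  updated: d(EH,F)=21/2, d(EH,G)=5, d(EH,L)=27/2, d(EH,X)=21/2
step 2: merge (EH,G) at d=5, Q=-125/2; branch lengths EH→11/4, G→9/4; new cluster EGH
  updated: d(EGH,F)=37/4, d(EGH,L)=21/4, d(EGH,X)=47/4
step 3: merge (EGH,X) at d=47/4, Q=-67/2; branch lengths EGH→19/4, X→7; new cluster EGHX
  updated: d(EGHX,F)=23/4, d(EGHX,L)=-3/4
step 4: merge (EGHX,F) at d=23/4, Q=-7; branch lengths EGHX→3/2, F→17/4; new cluster EFGHX
  updated: d(EFGHX,L)=-9/4
step 5: merge (EFGHX,L) at d=-9/4; branch lengths EFGHX→-9/8, L→-9/8; new cluster EFGHLX
final tree: (((((E:29/8,H:35/8):11/4,G:9/4):19/4,X:7):3/2,F:17/4):-9/8,L:-9/8)
total length: 113/4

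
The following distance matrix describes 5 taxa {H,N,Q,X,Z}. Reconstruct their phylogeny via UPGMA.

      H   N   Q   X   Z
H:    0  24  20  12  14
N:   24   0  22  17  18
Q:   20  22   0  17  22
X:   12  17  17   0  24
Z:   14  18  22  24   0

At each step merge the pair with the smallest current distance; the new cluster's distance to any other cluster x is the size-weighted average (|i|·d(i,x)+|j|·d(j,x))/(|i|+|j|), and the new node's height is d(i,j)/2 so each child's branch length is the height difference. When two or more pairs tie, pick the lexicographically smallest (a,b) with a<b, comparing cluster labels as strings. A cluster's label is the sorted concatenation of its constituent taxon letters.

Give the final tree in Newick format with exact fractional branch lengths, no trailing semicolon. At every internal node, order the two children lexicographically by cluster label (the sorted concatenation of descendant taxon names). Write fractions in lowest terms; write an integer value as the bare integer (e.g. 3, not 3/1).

(((H:6,X:6):13/4,Q:37/4):1,(N:9,Z:9):5/4)

1. join H+X (d=12) ⇒ HX; edges |H|=6, |X|=6
  updated: d(HX,N)=41/2, d(HX,Q)=37/2, d(HX,Z)=19
2. join N+Z (d=18) ⇒ NZ; edges |N|=9, |Z|=9
  updated: d(HX,NZ)=79/4, d(NZ,Q)=22
3. join HX+Q (d=37/2) ⇒ HQX; edges |HX|=13/4, |Q|=37/4
  updated: d(HQX,NZ)=41/2
4. join HQX+NZ (d=41/2) ⇒ HNQXZ; edges |HQX|=1, |NZ|=5/4
final tree: (((H:6,X:6):13/4,Q:37/4):1,(N:9,Z:9):5/4)
total length: 179/4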